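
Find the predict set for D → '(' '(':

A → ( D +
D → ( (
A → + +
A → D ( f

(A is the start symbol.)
{ '(' }

PREDICT(D → '(' '(') = (FIRST(RHS) \ {ε}) ∪ (FOLLOW(D) if ε ∈ FIRST(RHS), i.e. RHS ⇒* ε)
FIRST('(' '(') = { '(' }
ε ∉ FIRST('(' '('), so FOLLOW(D) is not added.
PREDICT(D → '(' '(') = { '(' }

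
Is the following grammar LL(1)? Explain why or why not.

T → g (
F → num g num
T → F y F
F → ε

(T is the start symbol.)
Yes, the grammar is LL(1).

A grammar is LL(1) if for each non-terminal N with multiple productions, the predict sets of those productions are pairwise disjoint, where PREDICT(N → α) = (FIRST(α) \ {ε}) ∪ (FOLLOW(N) if α ⇒* ε).

Relevant sets:
  FIRST(F) = { 'num', ε }
  FOLLOW(F) = { $, 'y' }

For T:
  PREDICT(T → g '(') = { 'g' }
  PREDICT(T → F y F) = { 'num', 'y' }
For F:
  PREDICT(F → num g num) = { 'num' }
  PREDICT(F → ε) = { $, 'y' }

All predict sets are disjoint. The grammar IS LL(1).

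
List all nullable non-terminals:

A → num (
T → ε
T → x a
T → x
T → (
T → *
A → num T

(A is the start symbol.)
A non-terminal is nullable if it can derive ε (the empty string): either it has an ε-production, or it has a production whose right-hand side consists entirely of nullable non-terminals.

ε-productions: T → ε
So T is immediately nullable.
No further non-terminal can be added: every production for the remaining non-terminals contains a terminal or a non-nullable non-terminal.
Nullable = { 'T' }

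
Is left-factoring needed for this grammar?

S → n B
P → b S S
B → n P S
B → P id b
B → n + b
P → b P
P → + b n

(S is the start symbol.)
Left-factoring is needed when two productions for the same non-terminal
share a common prefix on the right-hand side.

Productions for P:
  P → b S S
  P → b P
  P → + b n
Productions for B:
  B → n P S
  B → P id b
  B → n + b

Found common prefix 'b' in productions for P
Found common prefix 'n' in productions for B

Answer: Yes, P has productions with common prefix 'b'; B has productions with common prefix 'n'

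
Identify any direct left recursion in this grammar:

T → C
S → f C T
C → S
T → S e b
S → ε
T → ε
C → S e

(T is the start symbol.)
T → C: starts with C
S → f C T: starts with f
C → S: starts with S
T → S e b: starts with S
S → ε: starts with ε
T → ε: starts with ε
C → S e: starts with S

No direct left recursion found.

Answer: No direct left recursion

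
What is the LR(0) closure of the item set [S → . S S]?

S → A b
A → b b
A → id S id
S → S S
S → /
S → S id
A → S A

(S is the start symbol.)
{ [A → . S A], [A → . b b], [A → . id S id], [S → . /], [S → . A b], [S → . S S], [S → . S id] }

To compute CLOSURE, for each item [A → α.Bβ] where B is a non-terminal, add [B → .γ] for all productions B → γ; repeat for the newly added items until nothing changes.

Start with: [S → . S S]
  [S → . S S] has the dot before S: add [S → . A b], [S → . /], [S → . S id]
  [S → . A b] has the dot before A: add [A → . b b], [A → . id S id], [A → . S A]
No further items can be added.

CLOSURE = { [A → . S A], [A → . b b], [A → . id S id], [S → . /], [S → . A b], [S → . S S], [S → . S id] }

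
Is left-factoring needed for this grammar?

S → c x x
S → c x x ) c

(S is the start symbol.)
Left-factoring is needed when two productions for the same non-terminal
share a common prefix on the right-hand side.

Productions for S:
  S → c x x
  S → c x x ) c

Found common prefix 'c x x' in productions for S

Answer: Yes, S has productions with common prefix 'c x x'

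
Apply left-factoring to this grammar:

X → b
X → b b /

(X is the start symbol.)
X → b X'
X' → ε
X' → b /

Left-factoring transforms A → αβ₁ | αβ₂ into A → αA' and A' → β₁ | β₂
(α is the longest common prefix among the alternatives). Repeat until
no nonterminal has two alternatives with a common prefix.

Round 1: X has alternatives sharing prefix 'b'. Introduce X': X → b X'
  Add: X' → ε
  Add: X' → b /

No remaining common prefixes — done.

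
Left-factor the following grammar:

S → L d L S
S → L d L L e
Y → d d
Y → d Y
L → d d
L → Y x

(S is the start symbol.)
Left-factoring transforms A → αβ₁ | αβ₂ into A → αA' and A' → β₁ | β₂
(α is the longest common prefix among the alternatives). Repeat until
no nonterminal has two alternatives with a common prefix.

Round 1: S has alternatives sharing prefix 'L d L'. Introduce S': S → L d L S'
  Add: S' → S
  Add: S' → L e

Round 2: Y has alternatives sharing prefix 'd'. Introduce Y': Y → d Y'
  Add: Y' → d
  Add: Y' → Y

No remaining common prefixes — done.

Resulting grammar:
S → L d L S'
S' → S
S' → L e
Y → d Y'
Y' → d
Y' → Y
L → d d
L → Y x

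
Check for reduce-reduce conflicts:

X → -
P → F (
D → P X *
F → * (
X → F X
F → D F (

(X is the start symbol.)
A reduce-reduce conflict occurs when an LR(0) state has two complete items [A → α .] and [B → β .] — both call for a reduction, and with no lookahead the parser cannot choose between them.

Augment with X' → X and build the canonical LR(0) collection (I0 = CLOSURE({[X' → . X]}), then GOTO on every symbol after a dot until no new states appear). It has 14 states:
  I0: { [D → . P X *], [F → . * (], [F → . D F (], [P → . F (], [X → . -], [X → . F X], [X' → . X] }  — shift
  I1: { [F → * . (] }  — shift
  I2: { [X → - .] }  — reduce
  I3: { [D → . P X *], [F → . * (], [F → . D F (], [F → D . F (], [P → . F (] }  — shift
  I4: { [D → . P X *], [F → . * (], [F → . D F (], [P → . F (], [P → F . (], [X → . -], [X → . F X], [X → F . X] }  — shift
  I5: { [D → . P X *], [D → P . X *], [F → . * (], [F → . D F (], [P → . F (], [X → . -], [X → . F X] }  — shift
  I6: { [X' → X .] }  — accept
  I7: { [D → P X . *] }  — shift
  I8: { [D → P X * .] }  — reduce
  I9: { [P → F ( .] }  — reduce
  I10: { [X → F X .] }  — reduce
  I11: { [F → D F . (], [P → F . (] }  — shift
  I12: { [F → D F ( .], [P → F ( .] }  — 2 reduces
  I13: { [F → * ( .] }  — reduce

I12 contains complete items [F → D F ( .], [P → F ( .] — reduce-reduce conflict.

Answer: Yes — I12: [F → D F ( .] vs [P → F ( .]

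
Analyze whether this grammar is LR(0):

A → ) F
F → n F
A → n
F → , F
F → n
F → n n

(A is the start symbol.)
No. Shift-reduce conflict between [F → n .] and [F → . , F]

Augment with A' → A and build the canonical LR(0) collection (I0 = CLOSURE({[A' → . A]}), then GOTO on every symbol after a dot until no new states appear). It has 10 states:
  I0: { [A → . ) F], [A → . n], [A' → . A] }  — shift
  I1: { [A → ) . F], [F → . , F], [F → . n F], [F → . n n], [F → . n] }  — shift
  I2: { [A' → A .] }  — accept
  I3: { [A → n .] }  — reduce
  I4: { [F → , . F], [F → . , F], [F → . n F], [F → . n n], [F → . n] }  — shift
  I5: { [A → ) F .] }  — reduce
  I6: { [F → . , F], [F → . n F], [F → . n n], [F → . n], [F → n . F], [F → n . n], [F → n .] }  — shift, reduce
  I7: { [F → n F .] }  — reduce
  I8: { [F → . , F], [F → . n F], [F → . n n], [F → . n], [F → n . F], [F → n . n], [F → n .], [F → n n .] }  — shift, 2 reduces
  I9: { [F → , F .] }  — reduce

Conflict in state I6:
  Shift-reduce conflict between [F → n .] and [F → . , F]
So the grammar is NOT LR(0).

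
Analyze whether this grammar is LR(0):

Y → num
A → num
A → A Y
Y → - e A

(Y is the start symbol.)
No. Shift-reduce conflict between [Y → - e A .] and [Y → . - e A]

A grammar is LR(0) if no state in the canonical LR(0) collection has:
  - both a shift item (dot before a terminal) and a complete item (shift-reduce conflict), or
  - two or more complete items (reduce-reduce conflict; the accept item [Y' → Y .] counts as a complete item here).

Augment with Y' → Y and build the canonical LR(0) collection (I0 = CLOSURE({[Y' → . Y]}), then GOTO on every symbol after a dot until no new states appear). It has 8 states:
  I0: { [Y → . - e A], [Y → . num], [Y' → . Y] }  — shift
  I1: { [Y → - . e A] }  — shift
  I2: { [Y' → Y .] }  — accept
  I3: { [Y → num .] }  — reduce
  I4: { [A → . A Y], [A → . num], [Y → - e . A] }  — shift
  I5: { [A → A . Y], [Y → - e A .], [Y → . - e A], [Y → . num] }  — shift, reduce
  I6: { [A → num .] }  — reduce
  I7: { [A → A Y .] }  — reduce

Conflict in state I5:
  Shift-reduce conflict between [Y → - e A .] and [Y → . - e A]
So the grammar is NOT LR(0).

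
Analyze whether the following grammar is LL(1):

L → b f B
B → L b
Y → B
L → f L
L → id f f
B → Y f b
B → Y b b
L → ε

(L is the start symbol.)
No. Predict set conflict for L: { 'b' }

A grammar is LL(1) if for each non-terminal N with multiple productions, the predict sets of those productions are pairwise disjoint, where PREDICT(N → α) = (FIRST(α) \ {ε}) ∪ (FOLLOW(N) if α ⇒* ε).

Relevant sets:
  FIRST(L) = { 'b', 'f', 'id', ε }
  FIRST(Y) = { 'b', 'f', 'id' }
  FOLLOW(L) = { $, 'b' }

For L:
  PREDICT(L → b f B) = { 'b' }
  PREDICT(L → f L) = { 'f' }
  PREDICT(L → id f f) = { 'id' }
  PREDICT(L → ε) = { $, 'b' }
For B:
  PREDICT(B → L b) = { 'b', 'f', 'id' }
  PREDICT(B → Y f b) = { 'b', 'f', 'id' }
  PREDICT(B → Y b b) = { 'b', 'f', 'id' }
Y has a single production, so nothing to check there.

Conflict found: Predict set conflict for L: { 'b' }
The grammar is NOT LL(1).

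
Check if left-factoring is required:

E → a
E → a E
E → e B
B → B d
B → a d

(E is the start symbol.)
Left-factoring is needed when two productions for the same non-terminal
share a common prefix on the right-hand side.

Productions for E:
  E → a
  E → a E
  E → e B
Productions for B:
  B → B d
  B → a d

Found common prefix 'a' in productions for E

Answer: Yes, E has productions with common prefix 'a'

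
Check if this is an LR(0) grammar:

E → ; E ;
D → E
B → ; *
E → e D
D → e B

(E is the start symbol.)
A grammar is LR(0) if no state in the canonical LR(0) collection has:
  - both a shift item (dot before a terminal) and a complete item (shift-reduce conflict), or
  - two or more complete items (reduce-reduce conflict; the accept item [E' → E .] counts as a complete item here).

Augment with E' → E and build the canonical LR(0) collection (I0 = CLOSURE({[E' → . E]}), then GOTO on every symbol after a dot until no new states appear). It has 12 states:
  I0: { [E → . ; E ;], [E → . e D], [E' → . E] }  — shift
  I1: { [E → . ; E ;], [E → . e D], [E → ; . E ;] }  — shift
  I2: { [E' → E .] }  — accept
  I3: { [D → . E], [D → . e B], [E → . ; E ;], [E → . e D], [E → e . D] }  — shift
  I4: { [E → e D .] }  — reduce
  I5: { [D → E .] }  — reduce
  I6: { [B → . ; *], [D → . E], [D → . e B], [D → e . B], [E → . ; E ;], [E → . e D], [E → e . D] }  — shift
  I7: { [B → ; . *], [E → . ; E ;], [E → . e D], [E → ; . E ;] }  — shift
  I8: { [D → e B .] }  — reduce
  I9: { [B → ; * .] }  — reduce
  I10: { [E → ; E . ;] }  — shift
  I11: { [E → ; E ; .] }  — reduce

Every state is either a pure shift/goto state or contains exactly one complete item and nothing to shift — no conflicts. The grammar is LR(0).

Answer: Yes, the grammar is LR(0)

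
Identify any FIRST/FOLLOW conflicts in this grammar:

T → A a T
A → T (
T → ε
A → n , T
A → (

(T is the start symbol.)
Yes. T → A a T with FOLLOW(T) on { '(' }

A FIRST/FOLLOW conflict occurs when a non-terminal N has a nullable alternative N → β (β ⇒* ε) and another alternative N → α with FIRST(α) ∩ FOLLOW(N) ≠ ∅: on such a lookahead the parser cannot decide between expanding α and letting N vanish via β.

Nullable non-terminals: T.
FIRST sets used below: FIRST(A) = { '(', 'n' }

T: nullable alternative(s) T → ε; FOLLOW(T) = { $, '(', 'a' }
  T → A a T: FIRST \ {ε} = { '(', 'n' } — overlaps FOLLOW(T) on { '(' }: CONFLICT
  T → ε: FIRST \ {ε} = { } — this is the only nullable alternative, skip

A has no nullable alternative, so no FIRST/FOLLOW check is needed there.

So the grammar has 1 FIRST/FOLLOW conflict (marked CONFLICT above).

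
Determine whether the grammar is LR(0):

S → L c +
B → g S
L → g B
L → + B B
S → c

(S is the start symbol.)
Yes, the grammar is LR(0)

Augment with S' → S and build the canonical LR(0) collection (I0 = CLOSURE({[S' → . S]}), then GOTO on every symbol after a dot until no new states appear). It has 13 states:
  I0: { [L → . + B B], [L → . g B], [S → . L c +], [S → . c], [S' → . S] }  — shift
  I1: { [B → . g S], [L → + . B B] }  — shift
  I2: { [S → L . c +] }  — shift
  I3: { [S' → S .] }  — accept
  I4: { [S → c .] }  — reduce
  I5: { [B → . g S], [L → g . B] }  — shift
  I6: { [L → g B .] }  — reduce
  I7: { [B → g . S], [L → . + B B], [L → . g B], [S → . L c +], [S → . c] }  — shift
  I8: { [B → g S .] }  — reduce
  I9: { [S → L c . +] }  — shift
  I10: { [S → L c + .] }  — reduce
  I11: { [B → . g S], [L → + B . B] }  — shift
  I12: { [L → + B B .] }  — reduce

Every state is either a pure shift/goto state or contains exactly one complete item and nothing to shift — no conflicts. The grammar is LR(0).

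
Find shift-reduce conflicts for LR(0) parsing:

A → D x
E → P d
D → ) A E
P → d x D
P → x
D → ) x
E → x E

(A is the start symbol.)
Yes — I10: [P → x .] vs [E → . x E]

A shift-reduce conflict occurs when an LR(0) state has both:
  - a complete (reduce) item [A → α .] (dot at the end), and
  - a shift item [B → β . c γ] (dot before a terminal).

Augment with A' → A and build the canonical LR(0) collection (I0 = CLOSURE({[A' → . A]}), then GOTO on every symbol after a dot until no new states appear). It has 15 states:
  I0: { [A → . D x], [A' → . A], [D → . ) A E], [D → . ) x] }  — shift
  I1: { [A → . D x], [D → ) . A E], [D → ) . x], [D → . ) A E], [D → . ) x] }  — shift
  I2: { [A' → A .] }  — accept
  I3: { [A → D . x] }  — shift
  I4: { [A → D x .] }  — reduce
  I5: { [D → ) A . E], [E → . P d], [E → . x E], [P → . d x D], [P → . x] }  — shift
  I6: { [D → ) x .] }  — reduce
  I7: { [D → ) A E .] }  — reduce
  I8: { [E → P . d] }  — shift
  I9: { [P → d . x D] }  — shift
  I10: { [E → . P d], [E → . x E], [E → x . E], [P → . d x D], [P → . x], [P → x .] }  — shift, reduce
  I11: { [E → x E .] }  — reduce
  I12: { [D → . ) A E], [D → . ) x], [P → d x . D] }  — shift
  I13: { [P → d x D .] }  — reduce
  I14: { [E → P d .] }  — reduce

I10 contains reduce item [P → x .] and shift items [E → . x E], [P → . d x D], [P → . x] — shift-reduce conflict.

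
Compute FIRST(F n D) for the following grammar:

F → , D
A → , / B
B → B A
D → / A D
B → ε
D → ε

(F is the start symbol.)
FIRST sets of the non-terminals involved (from the grammar, by fixed-point iteration):
  FIRST(F) = { ',' }

To compute FIRST(F n D), process the symbols left to right:
Symbol F is a non-terminal. Add FIRST(F) \ {ε} = { ',' }
F is not nullable (ε ∉ FIRST(F)), so stop here.
FIRST(F n D) = { ',' }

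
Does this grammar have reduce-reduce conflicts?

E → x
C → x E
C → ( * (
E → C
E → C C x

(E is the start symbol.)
A reduce-reduce conflict occurs when an LR(0) state has two complete items [A → α .] and [B → β .] — both call for a reduction, and with no lookahead the parser cannot choose between them.

Augment with E' → E and build the canonical LR(0) collection (I0 = CLOSURE({[E' → . E]}), then GOTO on every symbol after a dot until no new states appear). It has 11 states:
  I0: { [C → . ( * (], [C → . x E], [E → . C C x], [E → . C], [E → . x], [E' → . E] }  — shift
  I1: { [C → ( . * (] }  — shift
  I2: { [C → . ( * (], [C → . x E], [E → C . C x], [E → C .] }  — shift, reduce
  I3: { [E' → E .] }  — accept
  I4: { [C → . ( * (], [C → . x E], [C → x . E], [E → . C C x], [E → . C], [E → . x], [E → x .] }  — shift, reduce
  I5: { [C → x E .] }  — reduce
  I6: { [E → C C . x] }  — shift
  I7: { [C → . ( * (], [C → . x E], [C → x . E], [E → . C C x], [E → . C], [E → . x] }  — shift
  I8: { [E → C C x .] }  — reduce
  I9: { [C → ( * . (] }  — shift
  I10: { [C → ( * ( .] }  — reduce

No state contains more than one complete item.

Answer: No reduce-reduce conflicts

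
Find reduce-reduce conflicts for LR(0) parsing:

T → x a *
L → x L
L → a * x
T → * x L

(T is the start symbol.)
Augment with T' → T and build the canonical LR(0) collection (I0 = CLOSURE({[T' → . T]}), then GOTO on every symbol after a dot until no new states appear). It has 13 states:
  I0: { [T → . * x L], [T → . x a *], [T' → . T] }  — shift
  I1: { [T → * . x L] }  — shift
  I2: { [T' → T .] }  — accept
  I3: { [T → x . a *] }  — shift
  I4: { [T → x a . *] }  — shift
  I5: { [T → x a * .] }  — reduce
  I6: { [L → . a * x], [L → . x L], [T → * x . L] }  — shift
  I7: { [T → * x L .] }  — reduce
  I8: { [L → a . * x] }  — shift
  I9: { [L → . a * x], [L → . x L], [L → x . L] }  — shift
  I10: { [L → x L .] }  — reduce
  I11: { [L → a * . x] }  — shift
  I12: { [L → a * x .] }  — reduce

No state contains more than one complete item.

Answer: No reduce-reduce conflicts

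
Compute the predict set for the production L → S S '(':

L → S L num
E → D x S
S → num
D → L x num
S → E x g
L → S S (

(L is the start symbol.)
PREDICT(L → S S '(') = (FIRST(RHS) \ {ε}) ∪ (FOLLOW(L) if ε ∈ FIRST(RHS), i.e. RHS ⇒* ε)
FIRST(S) = { 'num' }
FIRST(S S '(') = { 'num' }
ε ∉ FIRST(S S '('), so FOLLOW(L) is not added.
PREDICT(L → S S '(') = { 'num' }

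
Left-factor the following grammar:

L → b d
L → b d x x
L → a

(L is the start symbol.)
Left-factoring transforms A → αβ₁ | αβ₂ into A → αA' and A' → β₁ | β₂
(α is the longest common prefix among the alternatives). Repeat until
no nonterminal has two alternatives with a common prefix.

Round 1: L has alternatives sharing prefix 'b d'. Introduce L': L → b d L'
  Add: L' → ε
  Add: L' → x x

No remaining common prefixes — done.

Resulting grammar:
L → b d L'
L' → ε
L' → x x
L → a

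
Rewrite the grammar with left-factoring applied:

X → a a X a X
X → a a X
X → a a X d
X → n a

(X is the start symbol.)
Left-factoring transforms A → αβ₁ | αβ₂ into A → αA' and A' → β₁ | β₂
(α is the longest common prefix among the alternatives). Repeat until
no nonterminal has two alternatives with a common prefix.

Round 1: X has alternatives sharing prefix 'a a X'. Introduce X': X → a a X X'
  Add: X' → a X
  Add: X' → ε
  Add: X' → d

No remaining common prefixes — done.

Resulting grammar:
X → a a X X'
X' → a X
X' → ε
X' → d
X → n a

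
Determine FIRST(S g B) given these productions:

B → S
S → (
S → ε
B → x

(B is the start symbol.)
{ '(', 'g' }

FIRST sets of the non-terminals involved (from the grammar, by fixed-point iteration):
  FIRST(S) = { '(', ε }

To compute FIRST(S g B), process the symbols left to right:
Symbol S is a non-terminal. Add FIRST(S) \ {ε} = { '(' }
S is nullable (ε ∈ FIRST(S)), continue to the next symbol.
Symbol g is a terminal. Add 'g' and stop.
FIRST(S g B) = { '(', 'g' }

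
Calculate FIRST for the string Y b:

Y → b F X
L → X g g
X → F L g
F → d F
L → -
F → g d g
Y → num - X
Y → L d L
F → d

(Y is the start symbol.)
FIRST sets of the non-terminals involved (from the grammar, by fixed-point iteration):
  FIRST(Y) = { '-', 'b', 'd', 'g', 'num' }

To compute FIRST(Y b), process the symbols left to right:
Symbol Y is a non-terminal. Add FIRST(Y) \ {ε} = { '-', 'b', 'd', 'g', 'num' }
Y is not nullable (ε ∉ FIRST(Y)), so stop here.
FIRST(Y b) = { '-', 'b', 'd', 'g', 'num' }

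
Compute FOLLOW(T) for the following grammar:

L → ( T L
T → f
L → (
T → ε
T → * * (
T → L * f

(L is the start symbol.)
{ '(' }

In L → ( T L: T is followed by L, add FIRST(L) \ {ε} = { '(' }

Taking the union: FOLLOW(T) = { '(' }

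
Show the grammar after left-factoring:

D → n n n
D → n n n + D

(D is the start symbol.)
D → n n n D'
D' → ε
D' → + D

Left-factoring transforms A → αβ₁ | αβ₂ into A → αA' and A' → β₁ | β₂
(α is the longest common prefix among the alternatives). Repeat until
no nonterminal has two alternatives with a common prefix.

Round 1: D has alternatives sharing prefix 'n n n'. Introduce D': D → n n n D'
  Add: D' → ε
  Add: D' → + D

No remaining common prefixes — done.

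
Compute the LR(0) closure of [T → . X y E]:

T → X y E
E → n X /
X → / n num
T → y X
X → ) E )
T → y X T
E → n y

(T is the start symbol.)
{ [T → . X y E], [X → . ) E )], [X → . / n num] }

To compute CLOSURE, for each item [A → α.Bβ] where B is a non-terminal, add [B → .γ] for all productions B → γ; repeat for the newly added items until nothing changes.

Start with: [T → . X y E]
  [T → . X y E] has the dot before X: add [X → . / n num], [X → . ) E )]
No further items can be added.

CLOSURE = { [T → . X y E], [X → . ) E )], [X → . / n num] }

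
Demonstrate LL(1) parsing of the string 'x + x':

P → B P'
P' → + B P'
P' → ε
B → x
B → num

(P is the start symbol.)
LL(1) parsing maintains a stack (initially the start symbol over $) and the input. At each step: if the stack top is a terminal, match it against the current input token; if it is a non-terminal N, replace it with the RHS of M[N, lookahead] (the unique production whose predict set contains the lookahead).

Stack is shown with the top on the left.

Stack     Input    Action
-------------------------
P $       x + x $  output P → B P'
B P' $    x + x $  output B → x
x P' $    x + x $  match 'x'
P' $      + x $    output P' → + B P'
+ B P' $  + x $    match '+'
B P' $    x $      output B → x
x P' $    x $      match 'x'
P' $      $        output P' → ε
$         $        accept

The string is accepted.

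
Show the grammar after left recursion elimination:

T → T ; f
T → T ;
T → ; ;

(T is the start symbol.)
T is directly left-recursive. The standard transformation for
  A → A α₁ | ... | A α_m | β₁ | ... | β_n
is
  A  → β₁ A' | ... | β_n A'
  A' → α₁ A' | ... | α_m A' | ε

T → ; ; becomes T → ; ; T'
T → T ; f becomes T' → ; f T'
T → T ; becomes T' → ; T'
Add T' → ε

Resulting grammar:
T → ; ; T'
T' → ; f T'
T' → ; T'
T' → ε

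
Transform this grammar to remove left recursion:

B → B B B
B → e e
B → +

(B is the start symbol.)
B is directly left-recursive. The standard transformation for
  A → A α₁ | ... | A α_m | β₁ | ... | β_n
is
  A  → β₁ A' | ... | β_n A'
  A' → α₁ A' | ... | α_m A' | ε

B → e e becomes B → e e B'
B → + becomes B → + B'
B → B B B becomes B' → B B B'
Add B' → ε

Resulting grammar:
B → e e B'
B → + B'
B' → B B B'
B' → ε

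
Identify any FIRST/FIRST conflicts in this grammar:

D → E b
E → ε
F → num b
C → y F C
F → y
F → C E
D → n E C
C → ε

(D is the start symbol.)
A FIRST/FIRST conflict occurs when two productions N → α and N → β for the same non-terminal have FIRST(α) ∩ FIRST(β) ≠ ∅ (with ε ∈ FIRST of a nullable right-hand side, so two nullable alternatives also conflict).

FIRST sets of the non-terminals at (or reachable through a nullable prefix from) the front of some alternative:
  FIRST(E) = { ε }
  FIRST(C) = { 'y', ε }

Productions for D:
  D → E b: FIRST = { 'b' }
  D → n E C: FIRST = { 'n' }
Productions for F:
  F → num b: FIRST = { 'num' }
  F → y: FIRST = { 'y' }
  F → C E: FIRST = { 'y', ε }
Productions for C:
  C → y F C: FIRST = { 'y' }
  C → ε: FIRST = { ε }
E has only one production, so no FIRST/FIRST conflict is possible there.

Conflict for F: F → y and F → C E
  Overlap: { 'y' }

Answer: Yes. F → y / F → C E on { 'y' }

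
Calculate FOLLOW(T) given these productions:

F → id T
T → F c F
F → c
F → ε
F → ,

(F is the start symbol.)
To compute FOLLOW(T), find every occurrence of T on a right-hand side N → α T β: add FIRST(β) \ {ε}, and if β is empty or nullable also add FOLLOW(N). Iterate to a fixed point.

In F → id T: T is at the end, add FOLLOW(F)

The FOLLOW sets referred to above (computed the same way, to a fixed point):
  FOLLOW(F) = { $, 'c' }

Taking the union: FOLLOW(T) = { $, 'c' }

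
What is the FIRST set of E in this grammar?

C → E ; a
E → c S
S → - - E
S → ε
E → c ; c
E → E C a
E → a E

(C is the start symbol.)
To compute FIRST(E), examine every production with E on the left-hand side, reading each right-hand side left to right until a non-nullable symbol is reached.

From E → c S:
  - c is a terminal: add 'c' and stop
From E → c ; c:
  - c is a terminal: add 'c' and stop
From E → E C a:
  - E is the symbol being defined: contributes nothing new
    E is not nullable, so stop
From E → a E:
  - a is a terminal: add 'a' and stop

Collecting: FIRST(E) = { 'a', 'c' }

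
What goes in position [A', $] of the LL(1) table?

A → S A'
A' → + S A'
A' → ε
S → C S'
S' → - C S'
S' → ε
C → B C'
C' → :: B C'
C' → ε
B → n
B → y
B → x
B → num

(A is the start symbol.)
A' → ε

To find M[A', $], we find productions for A' where $ is in the predict set (PREDICT(N → α) = (FIRST(α) \ {ε}) ∪ (FOLLOW(N) if α ⇒* ε)).

Relevant sets:
  FOLLOW(A') = { $ }

A' → + S A': PREDICT = { '+' }
A' → ε: PREDICT = { $ }
  $ is in predict set, so this production goes in M[A', $]

M[A', $] = A' → ε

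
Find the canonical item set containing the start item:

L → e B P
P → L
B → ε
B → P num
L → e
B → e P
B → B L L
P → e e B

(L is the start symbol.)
{ [L → . e B P], [L → . e], [L' → . L] }

First, augment the grammar with L' → L
I₀ = CLOSURE({ [L' → . L] }):
  [L' → . L] has the dot before L: add [L → . e B P], [L → . e]
No further items can be added.

I₀ = { [L → . e B P], [L → . e], [L' → . L] }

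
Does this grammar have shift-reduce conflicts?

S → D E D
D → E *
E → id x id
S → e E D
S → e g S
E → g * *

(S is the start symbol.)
A shift-reduce conflict occurs when an LR(0) state has both:
  - a complete (reduce) item [A → α .] (dot at the end), and
  - a shift item [B → β . c γ] (dot before a terminal).

Augment with S' → S and build the canonical LR(0) collection (I0 = CLOSURE({[S' → . S]}), then GOTO on every symbol after a dot until no new states appear). It has 18 states:
  I0: { [D → . E *], [E → . g * *], [E → . id x id], [S → . D E D], [S → . e E D], [S → . e g S], [S' → . S] }  — shift
  I1: { [E → . g * *], [E → . id x id], [S → D . E D] }  — shift
  I2: { [D → E . *] }  — shift
  I3: { [S' → S .] }  — accept
  I4: { [E → . g * *], [E → . id x id], [S → e . E D], [S → e . g S] }  — shift
  I5: { [E → g . * *] }  — shift
  I6: { [E → id . x id] }  — shift
  I7: { [E → id x . id] }  — shift
  I8: { [E → id x id .] }  — reduce
  I9: { [E → g * . *] }  — shift
  I10: { [E → g * * .] }  — reduce
  I11: { [D → . E *], [E → . g * *], [E → . id x id], [S → e E . D] }  — shift
  I12: { [D → . E *], [E → . g * *], [E → . id x id], [E → g . * *], [S → . D E D], [S → . e E D], [S → . e g S], [S → e g . S] }  — shift
  I13: { [S → e g S .] }  — reduce
  I14: { [S → e E D .] }  — reduce
  I15: { [D → E * .] }  — reduce
  I16: { [D → . E *], [E → . g * *], [E → . id x id], [S → D E . D] }  — shift
  I17: { [S → D E D .] }  — reduce

No state contains both a complete item and a shift item.

Answer: No shift-reduce conflicts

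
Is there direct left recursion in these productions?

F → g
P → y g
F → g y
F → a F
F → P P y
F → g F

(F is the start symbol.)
No direct left recursion

F → g: starts with g
P → y g: starts with y
F → g y: starts with g
F → a F: starts with a
F → P P y: starts with P
F → g F: starts with g

No direct left recursion found.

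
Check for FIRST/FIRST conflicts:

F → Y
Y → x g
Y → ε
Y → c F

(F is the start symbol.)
No FIRST/FIRST conflicts.

A FIRST/FIRST conflict occurs when two productions N → α and N → β for the same non-terminal have FIRST(α) ∩ FIRST(β) ≠ ∅ (with ε ∈ FIRST of a nullable right-hand side, so two nullable alternatives also conflict).

Productions for Y:
  Y → x g: FIRST = { 'x' }
  Y → ε: FIRST = { ε }
  Y → c F: FIRST = { 'c' }
F has only one production, so no FIRST/FIRST conflict is possible there.

All alternatives of each non-terminal have pairwise disjoint FIRST sets.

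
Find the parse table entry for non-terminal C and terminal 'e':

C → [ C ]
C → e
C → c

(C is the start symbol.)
To find M[C, 'e'], we find productions for C where 'e' is in the predict set (PREDICT(N → α) = (FIRST(α) \ {ε}) ∪ (FOLLOW(N) if α ⇒* ε)).

C → [ C ]: PREDICT = { '[' }
C → e: PREDICT = { 'e' }
  'e' is in predict set, so this production goes in M[C, 'e']
C → c: PREDICT = { 'c' }

M[C, 'e'] = C → e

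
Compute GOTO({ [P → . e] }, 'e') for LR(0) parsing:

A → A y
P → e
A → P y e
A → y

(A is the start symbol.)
{ [P → e .] }

GOTO(I, 'e') = CLOSURE({ [A → αX.β] : [A → α.Xβ] ∈ I, X = 'e' })

Items with dot before 'e', with the dot advanced:
  [P → . e] → [P → e .]
Closure adds nothing (no advanced item has the dot before a non-terminal).

GOTO = { [P → e .] }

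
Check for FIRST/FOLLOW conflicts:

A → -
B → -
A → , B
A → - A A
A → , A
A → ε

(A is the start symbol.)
Yes. A → '-' with FOLLOW(A) on { '-' }; A → ',' B with FOLLOW(A) on { ',' }; A → '-' A A with FOLLOW(A) on { '-' }; A → ',' A with FOLLOW(A) on { ',' }

Nullable non-terminals: A.

A: nullable alternative(s) A → ε; FOLLOW(A) = { $, ',', '-' }
  A → -: FIRST \ {ε} = { '-' } — overlaps FOLLOW(A) on { '-' }: CONFLICT
  A → , B: FIRST \ {ε} = { ',' } — overlaps FOLLOW(A) on { ',' }: CONFLICT
  A → - A A: FIRST \ {ε} = { '-' } — overlaps FOLLOW(A) on { '-' }: CONFLICT
  A → , A: FIRST \ {ε} = { ',' } — overlaps FOLLOW(A) on { ',' }: CONFLICT
  A → ε: FIRST \ {ε} = { } — this is the only nullable alternative, skip

B has no nullable alternative, so no FIRST/FOLLOW check is needed there.

So the grammar has 4 FIRST/FOLLOW conflicts (marked CONFLICT above).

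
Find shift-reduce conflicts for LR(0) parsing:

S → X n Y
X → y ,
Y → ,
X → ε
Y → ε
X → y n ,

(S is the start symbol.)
Yes — I0: [X → .] vs [X → . y ,]; I7: [Y → .] vs [Y → . ,]

A shift-reduce conflict occurs when an LR(0) state has both:
  - a complete (reduce) item [A → α .] (dot at the end), and
  - a shift item [B → β . c γ] (dot before a terminal).

Augment with S' → S and build the canonical LR(0) collection (I0 = CLOSURE({[S' → . S]}), then GOTO on every symbol after a dot until no new states appear). It has 10 states:
  I0: { [S → . X n Y], [S' → . S], [X → . y ,], [X → . y n ,], [X → .] }  — shift, reduce
  I1: { [S' → S .] }  — accept
  I2: { [S → X . n Y] }  — shift
  I3: { [X → y . ,], [X → y . n ,] }  — shift
  I4: { [X → y , .] }  — reduce
  I5: { [X → y n . ,] }  — shift
  I6: { [X → y n , .] }  — reduce
  I7: { [S → X n . Y], [Y → . ,], [Y → .] }  — shift, reduce
  I8: { [Y → , .] }  — reduce
  I9: { [S → X n Y .] }  — reduce

I0 contains reduce item [X → .] and shift items [X → . y ,], [X → . y n ,] — shift-reduce conflict.
I7 contains reduce item [Y → .] and shift item [Y → . ,] — shift-reduce conflict.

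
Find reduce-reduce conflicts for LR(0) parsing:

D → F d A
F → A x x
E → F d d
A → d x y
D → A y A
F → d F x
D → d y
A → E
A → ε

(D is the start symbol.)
Yes — I20: [A → .] vs [E → F d d .]

Augment with D' → D and build the canonical LR(0) collection (I0 = CLOSURE({[D' → . D]}), then GOTO on every symbol after a dot until no new states appear). It has 23 states:
  I0: { [A → . E], [A → . d x y], [A → .], [D → . A y A], [D → . F d A], [D → . d y], [D' → . D], [E → . F d d], [F → . A x x], [F → . d F x] }  — shift, reduce
  I1: { [D → A . y A], [F → A . x x] }  — shift
  I2: { [D' → D .] }  — accept
  I3: { [A → E .] }  — reduce
  I4: { [D → F . d A], [E → F . d d] }  — shift
  I5: { [A → . E], [A → . d x y], [A → .], [A → d . x y], [D → d . y], [E → . F d d], [F → . A x x], [F → . d F x], [F → d . F x] }  — shift, reduce
  I6: { [F → A . x x] }  — shift
  I7: { [E → F . d d], [F → d F . x] }  — shift
  I8: { [A → . E], [A → . d x y], [A → .], [A → d . x y], [E → . F d d], [F → . A x x], [F → . d F x], [F → d . F x] }  — shift, reduce
  I9: { [A → d x . y] }  — shift
  I10: { [D → d y .] }  — reduce
  I11: { [A → d x y .] }  — reduce
  I12: { [E → F d . d] }  — shift
  I13: { [F → d F x .] }  — reduce
  I14: { [E → F d d .] }  — reduce
  I15: { [F → A x . x] }  — shift
  I16: { [F → A x x .] }  — reduce
  I17: { [A → . E], [A → . d x y], [A → .], [D → F d . A], [E → . F d d], [E → F d . d], [F → . A x x], [F → . d F x] }  — shift, reduce
  I18: { [D → F d A .], [F → A . x x] }  — shift, reduce
  I19: { [E → F . d d] }  — shift
  I20: { [A → . E], [A → . d x y], [A → .], [A → d . x y], [E → . F d d], [E → F d d .], [F → . A x x], [F → . d F x], [F → d . F x] }  — shift, 2 reduces
  I21: { [A → . E], [A → . d x y], [A → .], [D → A y . A], [E → . F d d], [F → . A x x], [F → . d F x] }  — shift, reduce
  I22: { [D → A y A .], [F → A . x x] }  — shift, reduce

I20 contains complete items [A → .], [E → F d d .] — reduce-reduce conflict.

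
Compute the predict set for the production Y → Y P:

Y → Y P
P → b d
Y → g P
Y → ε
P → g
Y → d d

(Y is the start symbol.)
PREDICT(Y → Y P) = (FIRST(RHS) \ {ε}) ∪ (FOLLOW(Y) if ε ∈ FIRST(RHS), i.e. RHS ⇒* ε)
FIRST(Y) = { 'b', 'd', 'g', ε }
FIRST(P) = { 'b', 'g' }
FIRST(Y P) = { 'b', 'd', 'g' }
ε ∉ FIRST(Y P), so FOLLOW(Y) is not added.
PREDICT(Y → Y P) = { 'b', 'd', 'g' }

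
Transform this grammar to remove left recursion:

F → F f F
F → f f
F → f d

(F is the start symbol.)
F → f f F'
F → f d F'
F' → f F F'
F' → ε

F is directly left-recursive. The standard transformation for
  A → A α₁ | ... | A α_m | β₁ | ... | β_n
is
  A  → β₁ A' | ... | β_n A'
  A' → α₁ A' | ... | α_m A' | ε

F → f f becomes F → f f F'
F → f d becomes F → f d F'
F → F f F becomes F' → f F F'
Add F' → ε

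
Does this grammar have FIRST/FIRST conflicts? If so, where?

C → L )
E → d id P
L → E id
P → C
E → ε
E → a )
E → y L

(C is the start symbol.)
Productions for E:
  E → d id P: FIRST = { 'd' }
  E → ε: FIRST = { ε }
  E → a ): FIRST = { 'a' }
  E → y L: FIRST = { 'y' }
C, L, P have only one production, so no FIRST/FIRST conflict is possible there.

All alternatives of each non-terminal have pairwise disjoint FIRST sets.

Answer: No FIRST/FIRST conflicts.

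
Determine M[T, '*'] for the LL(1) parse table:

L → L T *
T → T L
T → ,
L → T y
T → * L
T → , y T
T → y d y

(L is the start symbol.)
To find M[T, '*'], we find productions for T where '*' is in the predict set (PREDICT(N → α) = (FIRST(α) \ {ε}) ∪ (FOLLOW(N) if α ⇒* ε)).

Relevant sets:
  FIRST(T) = { '*', ',', 'y' }

T → T L: PREDICT = { '*', ',', 'y' }
  '*' is in predict set, so this production goes in M[T, '*']
T → ,: PREDICT = { ',' }
T → * L: PREDICT = { '*' }
  '*' is in predict set, so this production goes in M[T, '*']
T → , y T: PREDICT = { ',' }
T → y d y: PREDICT = { 'y' }

M[T, '*'] = T → T L, T → * L  (a multiply-defined cell — the grammar is not LL(1))

Answer: T → T L, T → * L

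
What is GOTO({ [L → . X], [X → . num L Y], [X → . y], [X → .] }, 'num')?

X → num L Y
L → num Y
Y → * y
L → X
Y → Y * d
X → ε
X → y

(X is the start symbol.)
GOTO(I, 'num') = CLOSURE({ [A → αX.β] : [A → α.Xβ] ∈ I, X = 'num' })

Items with dot before 'num', with the dot advanced:
  [X → . num L Y] → [X → num . L Y]
Closure of the advanced items:
  [X → num . L Y] has the dot before L: add [L → . num Y], [L → . X]
  [L → . X] has the dot before X: add [X → . num L Y], [X → .], [X → . y]

GOTO = { [L → . X], [L → . num Y], [X → . num L Y], [X → . y], [X → .], [X → num . L Y] }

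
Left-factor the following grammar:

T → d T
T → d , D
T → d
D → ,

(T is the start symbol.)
Left-factoring transforms A → αβ₁ | αβ₂ into A → αA' and A' → β₁ | β₂
(α is the longest common prefix among the alternatives). Repeat until
no nonterminal has two alternatives with a common prefix.

Round 1: T has alternatives sharing prefix 'd'. Introduce T': T → d T'
  Add: T' → T
  Add: T' → , D
  Add: T' → ε

No remaining common prefixes — done.

Resulting grammar:
T → d T'
T' → T
T' → , D
T' → ε
D → ,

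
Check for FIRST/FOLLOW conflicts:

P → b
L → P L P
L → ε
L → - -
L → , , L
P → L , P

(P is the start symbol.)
Yes. L → P L P with FOLLOW(L) on { ',', '-', 'b' }; L → '-' '-' with FOLLOW(L) on { '-' }; L → ',' ',' L with FOLLOW(L) on { ',' }

Nullable non-terminals: L.
FIRST sets used below: FIRST(P) = { ',', '-', 'b' }

L: nullable alternative(s) L → ε; FOLLOW(L) = { ',', '-', 'b' }
  L → P L P: FIRST \ {ε} = { ',', '-', 'b' } — overlaps FOLLOW(L) on { ',', '-', 'b' }: CONFLICT
  L → ε: FIRST \ {ε} = { } — this is the only nullable alternative, skip
  L → - -: FIRST \ {ε} = { '-' } — overlaps FOLLOW(L) on { '-' }: CONFLICT
  L → , , L: FIRST \ {ε} = { ',' } — overlaps FOLLOW(L) on { ',' }: CONFLICT

P has no nullable alternative, so no FIRST/FOLLOW check is needed there.

So the grammar has 3 FIRST/FOLLOW conflicts (marked CONFLICT above).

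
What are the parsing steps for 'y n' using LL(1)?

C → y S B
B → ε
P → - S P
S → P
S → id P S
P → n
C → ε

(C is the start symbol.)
LL(1) parsing maintains a stack (initially the start symbol over $) and the input. At each step: if the stack top is a terminal, match it against the current input token; if it is a non-terminal N, replace it with the RHS of M[N, lookahead] (the unique production whose predict set contains the lookahead).

Stack is shown with the top on the left.

Stack    Input  Action
----------------------
C $      y n $  output C → y S B
y S B $  y n $  match 'y'
S B $    n $    output S → P
P B $    n $    output P → n
n B $    n $    match 'n'
B $      $      output B → ε
$        $      accept

The string is accepted.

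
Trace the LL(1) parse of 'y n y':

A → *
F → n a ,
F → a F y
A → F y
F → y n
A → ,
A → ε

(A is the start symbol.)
Stack is shown with the top on the left.

Stack    Input    Action
------------------------
A $      y n y $  output A → F y
F y $    y n y $  output F → y n
y n y $  y n y $  match 'y'
n y $    n y $    match 'n'
y $      y $      match 'y'
$        $        accept

The string is accepted.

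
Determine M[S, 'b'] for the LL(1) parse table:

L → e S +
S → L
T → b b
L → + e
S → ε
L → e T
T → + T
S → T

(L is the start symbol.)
S → T

To find M[S, 'b'], we find productions for S where 'b' is in the predict set (PREDICT(N → α) = (FIRST(α) \ {ε}) ∪ (FOLLOW(N) if α ⇒* ε)).

Relevant sets:
  FIRST(L) = { '+', 'e' }
  FIRST(T) = { '+', 'b' }
  FOLLOW(S) = { '+' }

S → L: PREDICT = { '+', 'e' }
S → ε: PREDICT = { '+' }
S → T: PREDICT = { '+', 'b' }
  'b' is in predict set, so this production goes in M[S, 'b']

M[S, 'b'] = S → T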